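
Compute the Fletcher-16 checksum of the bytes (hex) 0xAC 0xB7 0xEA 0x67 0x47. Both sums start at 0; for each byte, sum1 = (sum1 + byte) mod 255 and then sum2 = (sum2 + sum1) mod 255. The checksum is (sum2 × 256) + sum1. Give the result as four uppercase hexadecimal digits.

15FD

Running sums (mod 255):
  after byte 0 (0xAC): sum1=172, sum2=172
  after byte 1 (0xB7): sum1=100, sum2=17
  after byte 2 (0xEA): sum1=79, sum2=96
  after byte 3 (0x67): sum1=182, sum2=23
  after byte 4 (0x47): sum1=253, sum2=21
Checksum = sum2·256 + sum1 = 21·256 + 253 = 5629 = 0x15FD.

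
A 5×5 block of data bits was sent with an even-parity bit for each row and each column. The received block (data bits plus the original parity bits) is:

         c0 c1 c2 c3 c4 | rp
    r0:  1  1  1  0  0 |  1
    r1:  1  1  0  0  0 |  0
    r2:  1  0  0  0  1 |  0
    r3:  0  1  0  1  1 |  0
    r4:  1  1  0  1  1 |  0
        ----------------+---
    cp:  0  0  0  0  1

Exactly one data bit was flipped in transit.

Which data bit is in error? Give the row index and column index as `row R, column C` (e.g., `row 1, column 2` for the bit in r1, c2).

row 3, column 2

Recompute each row's even parity and compare to rp:
  r0: data parity 1, sent rp 1 → ok
  r1: data parity 0, sent rp 0 → ok
  r2: data parity 0, sent rp 0 → ok
  r3: data parity 1, sent rp 0 → mismatch
  r4: data parity 0, sent rp 0 → ok
Recompute each column's even parity and compare to cp:
  c0: data parity 0, sent cp 0 → ok
  c1: data parity 0, sent cp 0 → ok
  c2: data parity 1, sent cp 0 → mismatch
  c3: data parity 0, sent cp 0 → ok
  c4: data parity 1, sent cp 1 → ok
Exactly one row (r3) and one column (c2) fail → the flipped bit is at their intersection.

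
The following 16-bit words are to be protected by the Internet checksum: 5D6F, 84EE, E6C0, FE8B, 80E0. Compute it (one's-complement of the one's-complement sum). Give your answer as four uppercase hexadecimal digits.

One's-complement addition (fold any carry out of bit 15 back into bit 0):
  0x5D6F + 0x84EE = 0x0E25D
  0xE25D + 0xE6C0 = 0x1C91D → wrap carry → 0xC91E
  0xC91E + 0xFE8B = 0x1C7A9 → wrap carry → 0xC7AA
  0xC7AA + 0x80E0 = 0x1488A → wrap carry → 0x488B
One's-complement sum = 0x488B.
Checksum = ~0x488B & 0xFFFF = 0xB774.

B774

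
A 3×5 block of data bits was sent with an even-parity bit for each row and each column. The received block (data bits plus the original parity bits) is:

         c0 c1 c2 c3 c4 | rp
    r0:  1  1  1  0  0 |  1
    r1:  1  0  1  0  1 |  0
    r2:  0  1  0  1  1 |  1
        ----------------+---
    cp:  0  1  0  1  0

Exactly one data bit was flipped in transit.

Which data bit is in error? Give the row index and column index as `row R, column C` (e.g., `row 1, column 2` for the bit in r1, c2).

Recompute each row's even parity and compare to rp:
  r0: data parity 1, sent rp 1 → ok
  r1: data parity 1, sent rp 0 → mismatch
  r2: data parity 1, sent rp 1 → ok
Recompute each column's even parity and compare to cp:
  c0: data parity 0, sent cp 0 → ok
  c1: data parity 0, sent cp 1 → mismatch
  c2: data parity 0, sent cp 0 → ok
  c3: data parity 1, sent cp 1 → ok
  c4: data parity 0, sent cp 0 → ok
Exactly one row (r1) and one column (c1) fail → the flipped bit is at their intersection.

row 1, column 1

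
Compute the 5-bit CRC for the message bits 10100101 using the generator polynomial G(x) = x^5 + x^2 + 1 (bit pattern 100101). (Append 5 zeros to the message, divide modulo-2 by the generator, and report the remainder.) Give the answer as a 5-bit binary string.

Append 5 zeros: 1010010100000. Divide by 100101 (XOR where the leading bit is 1):
  pos 0: 101001 XOR 100101 = 001100
  pos 2: 110001 XOR 100101 = 010100
  pos 3: 101000 XOR 100101 = 001101
  pos 5: 110100 XOR 100101 = 010001
  pos 6: 100010 XOR 100101 = 000111
Remainder (last 5 bits) = 01110. This is the CRC / FCS.

01110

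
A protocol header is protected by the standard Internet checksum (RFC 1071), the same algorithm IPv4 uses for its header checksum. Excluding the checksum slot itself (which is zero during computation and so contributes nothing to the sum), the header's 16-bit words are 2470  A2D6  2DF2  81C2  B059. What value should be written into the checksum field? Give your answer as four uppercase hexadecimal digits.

D8AA

One's-complement addition (fold any carry out of bit 15 back into bit 0):
  0x2470 + 0xA2D6 = 0x0C746
  0xC746 + 0x2DF2 = 0x0F538
  0xF538 + 0x81C2 = 0x176FA → wrap carry → 0x76FB
  0x76FB + 0xB059 = 0x12754 → wrap carry → 0x2755
One's-complement sum = 0x2755.
Checksum = ~0x2755 & 0xFFFF = 0xD8AA.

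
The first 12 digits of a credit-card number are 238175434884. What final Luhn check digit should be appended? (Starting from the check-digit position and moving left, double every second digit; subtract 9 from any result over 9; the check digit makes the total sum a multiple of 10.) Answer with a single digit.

7

Partial digits right→left: 4 8 8 4 3 4 5 7 1 8 3 2
Double every second digit counting from the check-digit position (so the 1st, 3rd, 5th, ... of the partial from the right).
  doubled (with −9 where >9): 8 7 6 1 2 6 → sum 30
  kept as-is: 8 4 4 7 8 2 → sum 33
Total = 30 + 33 = 63.
Check digit = (10 − (63 mod 10)) mod 10 = 7.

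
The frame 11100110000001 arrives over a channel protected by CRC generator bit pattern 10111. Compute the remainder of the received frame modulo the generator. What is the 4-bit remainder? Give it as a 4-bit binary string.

Modulo-2 division of 11100110000001 by 10111:
  pos 0: 11100 XOR 10111 = 01011
  pos 1: 10111 XOR 10111 = 00000
  pos 6: 10000 XOR 10111 = 00111
  pos 8: 11100 XOR 10111 = 01011
  pos 9: 10111 XOR 10111 = 00000
Remainder = 0000 (zero — the frame passes the CRC check).

0000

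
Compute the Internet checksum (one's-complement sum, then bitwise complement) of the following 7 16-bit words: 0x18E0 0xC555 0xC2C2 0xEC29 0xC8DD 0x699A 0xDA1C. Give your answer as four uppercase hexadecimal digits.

6648

One's-complement addition (fold any carry out of bit 15 back into bit 0):
  0x18E0 + 0xC555 = 0x0DE35
  0xDE35 + 0xC2C2 = 0x1A0F7 → wrap carry → 0xA0F8
  0xA0F8 + 0xEC29 = 0x18D21 → wrap carry → 0x8D22
  0x8D22 + 0xC8DD = 0x155FF → wrap carry → 0x5600
  0x5600 + 0x699A = 0x0BF9A
  0xBF9A + 0xDA1C = 0x199B6 → wrap carry → 0x99B7
One's-complement sum = 0x99B7.
Checksum = ~0x99B7 & 0xFFFF = 0x6648.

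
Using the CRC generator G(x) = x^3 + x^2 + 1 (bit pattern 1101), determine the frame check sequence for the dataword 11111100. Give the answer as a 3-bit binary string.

111

Append 3 zeros: 11111100000. Divide by 1101 (XOR where the leading bit is 1):
  pos 0: 1111 XOR 1101 = 0010
  pos 2: 1011 XOR 1101 = 0110
  pos 3: 1100 XOR 1101 = 0001
  pos 6: 1000 XOR 1101 = 0101
  pos 7: 1010 XOR 1101 = 0111
Remainder (last 3 bits) = 111. This is the CRC / FCS.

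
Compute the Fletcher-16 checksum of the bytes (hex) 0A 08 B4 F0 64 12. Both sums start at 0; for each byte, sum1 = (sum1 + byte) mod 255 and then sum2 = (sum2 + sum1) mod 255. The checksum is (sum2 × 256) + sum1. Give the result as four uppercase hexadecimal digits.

Running sums (mod 255):
  after byte 0 (0A): sum1=10, sum2=10
  after byte 1 (08): sum1=18, sum2=28
  after byte 2 (B4): sum1=198, sum2=226
  after byte 3 (F0): sum1=183, sum2=154
  after byte 4 (64): sum1=28, sum2=182
  after byte 5 (12): sum1=46, sum2=228
Checksum = sum2·256 + sum1 = 228·256 + 46 = 58414 = 0xE42E.

E42E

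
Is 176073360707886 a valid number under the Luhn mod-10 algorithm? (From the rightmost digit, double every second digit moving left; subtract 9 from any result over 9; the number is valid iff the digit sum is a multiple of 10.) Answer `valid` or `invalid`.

From the right, keep odd positions and double even positions (subtract 9 from any doubled value over 9):
  doubled (positions 2,4,...): 7 5 5 3 6 0 5 → sum 31
  kept (positions 1,3,...): 6 8 0 0 3 7 6 1 → sum 31
Total = 62.
62 mod 10 = 2, so the number is invalid.

invalid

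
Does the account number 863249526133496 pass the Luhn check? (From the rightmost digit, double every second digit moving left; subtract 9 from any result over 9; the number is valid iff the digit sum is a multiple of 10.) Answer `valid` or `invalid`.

invalid

From the right, keep odd positions and double even positions (subtract 9 from any doubled value over 9):
  doubled (positions 2,4,...): 9 6 2 4 9 4 3 → sum 37
  kept (positions 1,3,...): 6 4 3 6 5 4 3 8 → sum 39
Total = 76.
76 mod 10 = 6, so the number is invalid.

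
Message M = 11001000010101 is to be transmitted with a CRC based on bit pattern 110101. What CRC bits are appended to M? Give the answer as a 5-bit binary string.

10001

Append 5 zeros: 1100100001010100000. Divide by 110101 (XOR where the leading bit is 1):
  pos 0: 110010 XOR 110101 = 000111
  pos 3: 111000 XOR 110101 = 001101
  pos 5: 110110 XOR 110101 = 000011
  pos 9: 111010 XOR 110101 = 001111
  pos 11: 111100 XOR 110101 = 001001
  pos 13: 100100 XOR 110101 = 010001
Remainder (last 5 bits) = 10001. This is the CRC / FCS.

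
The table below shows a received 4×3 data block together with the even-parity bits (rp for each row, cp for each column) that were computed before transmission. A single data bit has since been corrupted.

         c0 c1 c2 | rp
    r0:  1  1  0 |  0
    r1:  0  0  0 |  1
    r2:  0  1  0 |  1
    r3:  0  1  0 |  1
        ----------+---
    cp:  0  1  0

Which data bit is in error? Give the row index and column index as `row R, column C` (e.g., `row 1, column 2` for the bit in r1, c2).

row 1, column 0

Recompute each row's even parity and compare to rp:
  r0: data parity 0, sent rp 0 → ok
  r1: data parity 0, sent rp 1 → mismatch
  r2: data parity 1, sent rp 1 → ok
  r3: data parity 1, sent rp 1 → ok
Recompute each column's even parity and compare to cp:
  c0: data parity 1, sent cp 0 → mismatch
  c1: data parity 1, sent cp 1 → ok
  c2: data parity 0, sent cp 0 → ok
Exactly one row (r1) and one column (c0) fail → the flipped bit is at their intersection.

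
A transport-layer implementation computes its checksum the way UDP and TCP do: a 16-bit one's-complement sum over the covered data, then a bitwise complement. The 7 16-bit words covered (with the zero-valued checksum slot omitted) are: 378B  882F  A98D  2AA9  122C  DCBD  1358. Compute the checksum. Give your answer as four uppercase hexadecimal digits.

69CC

One's-complement addition (fold any carry out of bit 15 back into bit 0):
  0x378B + 0x882F = 0x0BFBA
  0xBFBA + 0xA98D = 0x16947 → wrap carry → 0x6948
  0x6948 + 0x2AA9 = 0x093F1
  0x93F1 + 0x122C = 0x0A61D
  0xA61D + 0xDCBD = 0x182DA → wrap carry → 0x82DB
  0x82DB + 0x1358 = 0x09633
One's-complement sum = 0x9633.
Checksum = ~0x9633 & 0xFFFF = 0x69CC.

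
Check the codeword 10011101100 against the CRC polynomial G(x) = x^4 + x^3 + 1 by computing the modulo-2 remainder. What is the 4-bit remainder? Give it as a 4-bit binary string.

0101

Modulo-2 division of 10011101100 by 11001:
  pos 0: 10011 XOR 11001 = 01010
  pos 1: 10101 XOR 11001 = 01100
  pos 2: 11000 XOR 11001 = 00001
  pos 6: 11100 XOR 11001 = 00101
Remainder = 0101 (nonzero — an error is detected).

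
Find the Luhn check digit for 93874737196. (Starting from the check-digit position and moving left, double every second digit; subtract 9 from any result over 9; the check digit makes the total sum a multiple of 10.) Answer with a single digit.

Partial digits right→left: 6 9 1 7 3 7 4 7 8 3 9
Double every second digit counting from the check-digit position (so the 1st, 3rd, 5th, ... of the partial from the right).
  doubled (with −9 where >9): 3 2 6 8 7 9 → sum 35
  kept as-is: 9 7 7 7 3 → sum 33
Total = 35 + 33 = 68.
Check digit = (10 − (68 mod 10)) mod 10 = 2.

2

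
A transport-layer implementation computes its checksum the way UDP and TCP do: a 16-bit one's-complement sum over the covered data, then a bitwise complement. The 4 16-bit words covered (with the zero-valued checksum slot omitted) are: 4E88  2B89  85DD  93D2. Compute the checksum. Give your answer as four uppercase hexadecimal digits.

6C3E

One's-complement addition (fold any carry out of bit 15 back into bit 0):
  0x4E88 + 0x2B89 = 0x07A11
  0x7A11 + 0x85DD = 0x0FFEE
  0xFFEE + 0x93D2 = 0x193C0 → wrap carry → 0x93C1
One's-complement sum = 0x93C1.
Checksum = ~0x93C1 & 0xFFFF = 0x6C3E.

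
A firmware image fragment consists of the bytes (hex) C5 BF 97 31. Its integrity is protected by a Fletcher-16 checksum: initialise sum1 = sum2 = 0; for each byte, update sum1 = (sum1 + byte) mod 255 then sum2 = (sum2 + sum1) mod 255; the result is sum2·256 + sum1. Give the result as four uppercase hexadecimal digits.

B64E

Running sums (mod 255):
  after byte 0 (C5): sum1=197, sum2=197
  after byte 1 (BF): sum1=133, sum2=75
  after byte 2 (97): sum1=29, sum2=104
  after byte 3 (31): sum1=78, sum2=182
Checksum = sum2·256 + sum1 = 182·256 + 78 = 46670 = 0xB64E.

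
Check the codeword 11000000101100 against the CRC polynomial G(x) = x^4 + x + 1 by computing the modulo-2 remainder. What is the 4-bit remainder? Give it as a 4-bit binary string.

Modulo-2 division of 11000000101100 by 10011:
  pos 0: 11000 XOR 10011 = 01011
  pos 1: 10110 XOR 10011 = 00101
  pos 3: 10100 XOR 10011 = 00111
  pos 5: 11110 XOR 10011 = 01101
  pos 6: 11011 XOR 10011 = 01000
  pos 7: 10001 XOR 10011 = 00010
Remainder = 1000 (nonzero — an error is detected).

1000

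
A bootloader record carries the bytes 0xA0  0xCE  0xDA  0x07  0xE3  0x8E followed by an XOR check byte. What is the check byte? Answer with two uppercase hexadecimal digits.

XOR the bytes together:
  start with 0xA0
  0xA0 ⊕ 0xCE = 0x6E
  0x6E ⊕ 0xDA = 0xB4
  0xB4 ⊕ 0x07 = 0xB3
  0xB3 ⊕ 0xE3 = 0x50
  0x50 ⊕ 0x8E = 0xDE

DE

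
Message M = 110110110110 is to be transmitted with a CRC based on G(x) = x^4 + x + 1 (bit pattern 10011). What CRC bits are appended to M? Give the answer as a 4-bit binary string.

Append 4 zeros: 1101101101100000. Divide by 10011 (XOR where the leading bit is 1):
  pos 0: 11011 XOR 10011 = 01000
  pos 1: 10000 XOR 10011 = 00011
  pos 4: 11110 XOR 10011 = 01101
  pos 5: 11011 XOR 10011 = 01000
  pos 6: 10001 XOR 10011 = 00010
  pos 9: 10000 XOR 10011 = 00011
Remainder (last 4 bits) = 1100. This is the CRC / FCS.

1100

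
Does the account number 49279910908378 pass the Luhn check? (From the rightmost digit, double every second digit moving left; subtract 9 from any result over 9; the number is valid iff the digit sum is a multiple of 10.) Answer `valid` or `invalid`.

From the right, keep odd positions and double even positions (subtract 9 from any doubled value over 9):
  doubled (positions 2,4,...): 5 7 9 2 9 4 8 → sum 44
  kept (positions 1,3,...): 8 3 0 0 9 7 9 → sum 36
Total = 80.
80 mod 10 = 0, so the number is valid.

valid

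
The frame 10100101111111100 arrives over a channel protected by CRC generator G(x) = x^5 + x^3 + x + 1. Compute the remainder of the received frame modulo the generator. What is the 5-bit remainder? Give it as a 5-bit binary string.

01110

Modulo-2 division of 10100101111111100 by 101011:
  pos 0: 101001 XOR 101011 = 000010
  pos 4: 100111 XOR 101011 = 001100
  pos 6: 110011 XOR 101011 = 011000
  pos 7: 110001 XOR 101011 = 011010
  pos 8: 110101 XOR 101011 = 011110
  pos 9: 111101 XOR 101011 = 010110
  pos 10: 101100 XOR 101011 = 000111
Remainder = 01110 (nonzero — an error is detected).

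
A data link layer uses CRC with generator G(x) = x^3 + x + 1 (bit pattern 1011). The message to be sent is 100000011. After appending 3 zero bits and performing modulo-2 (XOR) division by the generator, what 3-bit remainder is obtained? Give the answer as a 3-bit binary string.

Append 3 zeros: 100000011000. Divide by 1011 (XOR where the leading bit is 1):
  pos 0: 1000 XOR 1011 = 0011
  pos 2: 1100 XOR 1011 = 0111
  pos 3: 1110 XOR 1011 = 0101
  pos 4: 1011 XOR 1011 = 0000
  pos 8: 1000 XOR 1011 = 0011
Remainder (last 3 bits) = 011. This is the CRC / FCS.

011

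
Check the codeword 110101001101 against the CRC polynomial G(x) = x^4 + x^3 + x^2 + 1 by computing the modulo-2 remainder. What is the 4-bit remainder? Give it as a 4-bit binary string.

0100

Modulo-2 division of 110101001101 by 11101:
  pos 0: 11010 XOR 11101 = 00111
  pos 2: 11110 XOR 11101 = 00011
  pos 5: 11011 XOR 11101 = 00110
  pos 7: 11001 XOR 11101 = 00100
Remainder = 0100 (nonzero — an error is detected).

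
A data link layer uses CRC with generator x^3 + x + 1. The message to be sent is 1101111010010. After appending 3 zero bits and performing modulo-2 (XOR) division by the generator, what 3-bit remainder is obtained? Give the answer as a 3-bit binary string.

Append 3 zeros: 1101111010010000. Divide by 1011 (XOR where the leading bit is 1):
  pos 0: 1101 XOR 1011 = 0110
  pos 1: 1101 XOR 1011 = 0110
  pos 2: 1101 XOR 1011 = 0110
  pos 3: 1101 XOR 1011 = 0110
  pos 4: 1100 XOR 1011 = 0111
  pos 5: 1111 XOR 1011 = 0100
  pos 6: 1000 XOR 1011 = 0011
  pos 8: 1101 XOR 1011 = 0110
  pos 9: 1100 XOR 1011 = 0111
  pos 10: 1110 XOR 1011 = 0101
  pos 11: 1010 XOR 1011 = 0001
Remainder (last 3 bits) = 010. This is the CRC / FCS.

010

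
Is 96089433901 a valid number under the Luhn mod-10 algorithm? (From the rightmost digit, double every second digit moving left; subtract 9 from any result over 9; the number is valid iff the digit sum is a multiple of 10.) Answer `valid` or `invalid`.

invalid

From the right, keep odd positions and double even positions (subtract 9 from any doubled value over 9):
  doubled (positions 2,4,...): 0 6 8 7 3 → sum 24
  kept (positions 1,3,...): 1 9 3 9 0 9 → sum 31
Total = 55.
55 mod 10 = 5, so the number is invalid.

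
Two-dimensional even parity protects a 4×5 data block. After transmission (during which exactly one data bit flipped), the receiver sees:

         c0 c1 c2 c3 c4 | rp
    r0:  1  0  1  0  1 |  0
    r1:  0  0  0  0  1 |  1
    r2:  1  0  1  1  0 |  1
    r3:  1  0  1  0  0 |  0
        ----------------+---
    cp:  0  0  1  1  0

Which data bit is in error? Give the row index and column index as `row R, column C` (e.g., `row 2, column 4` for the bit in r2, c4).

row 0, column 0

Recompute each row's even parity and compare to rp:
  r0: data parity 1, sent rp 0 → mismatch
  r1: data parity 1, sent rp 1 → ok
  r2: data parity 1, sent rp 1 → ok
  r3: data parity 0, sent rp 0 → ok
Recompute each column's even parity and compare to cp:
  c0: data parity 1, sent cp 0 → mismatch
  c1: data parity 0, sent cp 0 → ok
  c2: data parity 1, sent cp 1 → ok
  c3: data parity 1, sent cp 1 → ok
  c4: data parity 0, sent cp 0 → ok
Exactly one row (r0) and one column (c0) fail → the flipped bit is at their intersection.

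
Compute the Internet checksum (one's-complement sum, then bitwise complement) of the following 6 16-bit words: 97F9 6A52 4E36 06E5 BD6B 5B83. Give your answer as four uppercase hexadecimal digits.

8FA9

One's-complement addition (fold any carry out of bit 15 back into bit 0):
  0x97F9 + 0x6A52 = 0x1024B → wrap carry → 0x024C
  0x024C + 0x4E36 = 0x05082
  0x5082 + 0x06E5 = 0x05767
  0x5767 + 0xBD6B = 0x114D2 → wrap carry → 0x14D3
  0x14D3 + 0x5B83 = 0x07056
One's-complement sum = 0x7056.
Checksum = ~0x7056 & 0xFFFF = 0x8FA9.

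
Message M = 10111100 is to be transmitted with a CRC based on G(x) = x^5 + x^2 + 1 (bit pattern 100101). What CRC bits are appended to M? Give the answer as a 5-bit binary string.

11100

Append 5 zeros: 1011110000000. Divide by 100101 (XOR where the leading bit is 1):
  pos 0: 101111 XOR 100101 = 001010
  pos 2: 101000 XOR 100101 = 001101
  pos 4: 110100 XOR 100101 = 010001
  pos 5: 100010 XOR 100101 = 000111
Remainder (last 5 bits) = 11100. This is the CRC / FCS.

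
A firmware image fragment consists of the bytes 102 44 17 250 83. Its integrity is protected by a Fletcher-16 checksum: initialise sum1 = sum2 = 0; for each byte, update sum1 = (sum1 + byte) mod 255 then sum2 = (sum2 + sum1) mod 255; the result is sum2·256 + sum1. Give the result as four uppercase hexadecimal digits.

Running sums (mod 255):
  after byte 0 (102): sum1=102, sum2=102
  after byte 1 (44): sum1=146, sum2=248
  after byte 2 (17): sum1=163, sum2=156
  after byte 3 (250): sum1=158, sum2=59
  after byte 4 (83): sum1=241, sum2=45
Checksum = sum2·256 + sum1 = 45·256 + 241 = 11761 = 0x2DF1.

2DF1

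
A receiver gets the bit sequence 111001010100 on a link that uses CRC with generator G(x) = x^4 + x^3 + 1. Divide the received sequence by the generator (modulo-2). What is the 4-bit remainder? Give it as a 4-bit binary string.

0000

Modulo-2 division of 111001010100 by 11001:
  pos 0: 11100 XOR 11001 = 00101
  pos 2: 10110 XOR 11001 = 01111
  pos 3: 11111 XOR 11001 = 00110
  pos 5: 11001 XOR 11001 = 00000
Remainder = 0000 (zero — the frame passes the CRC check).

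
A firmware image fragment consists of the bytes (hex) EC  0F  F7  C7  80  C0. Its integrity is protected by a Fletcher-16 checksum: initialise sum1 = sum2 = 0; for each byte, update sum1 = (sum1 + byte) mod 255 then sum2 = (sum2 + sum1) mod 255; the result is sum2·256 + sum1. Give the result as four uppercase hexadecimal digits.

D1FC

Running sums (mod 255):
  after byte 0 (EC): sum1=236, sum2=236
  after byte 1 (0F): sum1=251, sum2=232
  after byte 2 (F7): sum1=243, sum2=220
  after byte 3 (C7): sum1=187, sum2=152
  after byte 4 (80): sum1=60, sum2=212
  after byte 5 (C0): sum1=252, sum2=209
Checksum = sum2·256 + sum1 = 209·256 + 252 = 53756 = 0xD1FC.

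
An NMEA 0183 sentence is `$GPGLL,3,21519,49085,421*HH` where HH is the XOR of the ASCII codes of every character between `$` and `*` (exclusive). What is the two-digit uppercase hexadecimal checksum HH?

5A

XOR the ASCII codes of the payload characters:
  'G' = 0x47 → acc = 0x47
  'P' = 0x50 → acc = 0x17
  'G' = 0x47 → acc = 0x50
  'L' = 0x4C → acc = 0x1C
  'L' = 0x4C → acc = 0x50
  ',' = 0x2C → acc = 0x7C
  '3' = 0x33 → acc = 0x4F
  ',' = 0x2C → acc = 0x63
  '2' = 0x32 → acc = 0x51
  '1' = 0x31 → acc = 0x60
  '5' = 0x35 → acc = 0x55
  '1' = 0x31 → acc = 0x64
  '9' = 0x39 → acc = 0x5D
  ',' = 0x2C → acc = 0x71
  '4' = 0x34 → acc = 0x45
  '9' = 0x39 → acc = 0x7C
  '0' = 0x30 → acc = 0x4C
  '8' = 0x38 → acc = 0x74
  '5' = 0x35 → acc = 0x41
  ',' = 0x2C → acc = 0x6D
  '4' = 0x34 → acc = 0x59
  '2' = 0x32 → acc = 0x6B
  '1' = 0x31 → acc = 0x5A
Checksum = 0x5A.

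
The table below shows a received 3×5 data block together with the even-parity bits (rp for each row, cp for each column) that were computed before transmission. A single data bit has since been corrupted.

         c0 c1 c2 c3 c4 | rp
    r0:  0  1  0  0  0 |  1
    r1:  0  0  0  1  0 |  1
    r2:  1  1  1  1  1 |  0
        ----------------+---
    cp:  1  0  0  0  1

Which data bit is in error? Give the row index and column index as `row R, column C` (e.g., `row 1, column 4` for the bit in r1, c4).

Recompute each row's even parity and compare to rp:
  r0: data parity 1, sent rp 1 → ok
  r1: data parity 1, sent rp 1 → ok
  r2: data parity 1, sent rp 0 → mismatch
Recompute each column's even parity and compare to cp:
  c0: data parity 1, sent cp 1 → ok
  c1: data parity 0, sent cp 0 → ok
  c2: data parity 1, sent cp 0 → mismatch
  c3: data parity 0, sent cp 0 → ok
  c4: data parity 1, sent cp 1 → ok
Exactly one row (r2) and one column (c2) fail → the flipped bit is at their intersection.

row 2, column 2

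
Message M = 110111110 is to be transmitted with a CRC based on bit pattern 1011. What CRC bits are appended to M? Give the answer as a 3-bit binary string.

Append 3 zeros: 110111110000. Divide by 1011 (XOR where the leading bit is 1):
  pos 0: 1101 XOR 1011 = 0110
  pos 1: 1101 XOR 1011 = 0110
  pos 2: 1101 XOR 1011 = 0110
  pos 3: 1101 XOR 1011 = 0110
  pos 4: 1101 XOR 1011 = 0110
  pos 5: 1100 XOR 1011 = 0111
  pos 6: 1110 XOR 1011 = 0101
  pos 7: 1010 XOR 1011 = 0001
Remainder (last 3 bits) = 010. This is the CRC / FCS.

010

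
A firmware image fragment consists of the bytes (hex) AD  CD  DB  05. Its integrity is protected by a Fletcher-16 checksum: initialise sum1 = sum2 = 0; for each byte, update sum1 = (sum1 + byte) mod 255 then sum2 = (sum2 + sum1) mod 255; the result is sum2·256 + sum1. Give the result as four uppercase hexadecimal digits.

Running sums (mod 255):
  after byte 0 (AD): sum1=173, sum2=173
  after byte 1 (CD): sum1=123, sum2=41
  after byte 2 (DB): sum1=87, sum2=128
  after byte 3 (05): sum1=92, sum2=220
Checksum = sum2·256 + sum1 = 220·256 + 92 = 56412 = 0xDC5C.

DC5C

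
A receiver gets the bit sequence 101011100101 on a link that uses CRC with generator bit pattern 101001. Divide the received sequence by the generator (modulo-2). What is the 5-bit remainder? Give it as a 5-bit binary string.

00001

Modulo-2 division of 101011100101 by 101001:
  pos 0: 101011 XOR 101001 = 000010
  pos 4: 101001 XOR 101001 = 000000
Remainder = 00001 (nonzero — an error is detected).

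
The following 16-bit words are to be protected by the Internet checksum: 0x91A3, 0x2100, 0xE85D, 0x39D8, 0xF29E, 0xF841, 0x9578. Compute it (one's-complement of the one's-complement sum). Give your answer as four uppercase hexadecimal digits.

AACC

One's-complement addition (fold any carry out of bit 15 back into bit 0):
  0x91A3 + 0x2100 = 0x0B2A3
  0xB2A3 + 0xE85D = 0x19B00 → wrap carry → 0x9B01
  0x9B01 + 0x39D8 = 0x0D4D9
  0xD4D9 + 0xF29E = 0x1C777 → wrap carry → 0xC778
  0xC778 + 0xF841 = 0x1BFB9 → wrap carry → 0xBFBA
  0xBFBA + 0x9578 = 0x15532 → wrap carry → 0x5533
One's-complement sum = 0x5533.
Checksum = ~0x5533 & 0xFFFF = 0xAACC.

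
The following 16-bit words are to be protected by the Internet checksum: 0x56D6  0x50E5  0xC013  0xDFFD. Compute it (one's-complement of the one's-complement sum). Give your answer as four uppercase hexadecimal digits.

One's-complement addition (fold any carry out of bit 15 back into bit 0):
  0x56D6 + 0x50E5 = 0x0A7BB
  0xA7BB + 0xC013 = 0x167CE → wrap carry → 0x67CF
  0x67CF + 0xDFFD = 0x147CC → wrap carry → 0x47CD
One's-complement sum = 0x47CD.
Checksum = ~0x47CD & 0xFFFF = 0xB832.

B832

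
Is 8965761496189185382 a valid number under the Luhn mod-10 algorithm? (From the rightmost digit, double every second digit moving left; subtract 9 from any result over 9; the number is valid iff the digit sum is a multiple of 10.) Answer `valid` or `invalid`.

From the right, keep odd positions and double even positions (subtract 9 from any doubled value over 9):
  doubled (positions 2,4,...): 7 1 2 7 3 8 3 1 9 → sum 41
  kept (positions 1,3,...): 2 3 8 9 1 9 1 7 6 8 → sum 54
Total = 95.
95 mod 10 = 5, so the number is invalid.

invalid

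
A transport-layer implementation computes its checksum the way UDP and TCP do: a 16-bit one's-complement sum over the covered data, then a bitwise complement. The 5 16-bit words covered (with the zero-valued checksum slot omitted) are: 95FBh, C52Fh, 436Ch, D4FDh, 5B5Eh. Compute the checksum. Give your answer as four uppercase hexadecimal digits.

One's-complement addition (fold any carry out of bit 15 back into bit 0):
  0x95FB + 0xC52F = 0x15B2A → wrap carry → 0x5B2B
  0x5B2B + 0x436C = 0x09E97
  0x9E97 + 0xD4FD = 0x17394 → wrap carry → 0x7395
  0x7395 + 0x5B5E = 0x0CEF3
One's-complement sum = 0xCEF3.
Checksum = ~0xCEF3 & 0xFFFF = 0x310C.

310C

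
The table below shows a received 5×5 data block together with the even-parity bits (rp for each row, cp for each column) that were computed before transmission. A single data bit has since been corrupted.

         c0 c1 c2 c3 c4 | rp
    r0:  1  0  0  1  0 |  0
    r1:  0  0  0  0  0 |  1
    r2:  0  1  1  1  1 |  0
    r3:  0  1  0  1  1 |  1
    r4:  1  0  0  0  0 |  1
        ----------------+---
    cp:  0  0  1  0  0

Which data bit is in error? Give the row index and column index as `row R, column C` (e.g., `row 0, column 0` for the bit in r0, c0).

Recompute each row's even parity and compare to rp:
  r0: data parity 0, sent rp 0 → ok
  r1: data parity 0, sent rp 1 → mismatch
  r2: data parity 0, sent rp 0 → ok
  r3: data parity 1, sent rp 1 → ok
  r4: data parity 1, sent rp 1 → ok
Recompute each column's even parity and compare to cp:
  c0: data parity 0, sent cp 0 → ok
  c1: data parity 0, sent cp 0 → ok
  c2: data parity 1, sent cp 1 → ok
  c3: data parity 1, sent cp 0 → mismatch
  c4: data parity 0, sent cp 0 → ok
Exactly one row (r1) and one column (c3) fail → the flipped bit is at their intersection.

row 1, column 3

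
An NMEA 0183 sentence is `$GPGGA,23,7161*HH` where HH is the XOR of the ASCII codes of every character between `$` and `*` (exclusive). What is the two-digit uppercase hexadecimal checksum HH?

XOR the ASCII codes of the payload characters:
  'G' = 0x47 → acc = 0x47
  'P' = 0x50 → acc = 0x17
  'G' = 0x47 → acc = 0x50
  'G' = 0x47 → acc = 0x17
  'A' = 0x41 → acc = 0x56
  ',' = 0x2C → acc = 0x7A
  '2' = 0x32 → acc = 0x48
  '3' = 0x33 → acc = 0x7B
  ',' = 0x2C → acc = 0x57
  '7' = 0x37 → acc = 0x60
  '1' = 0x31 → acc = 0x51
  '6' = 0x36 → acc = 0x67
  '1' = 0x31 → acc = 0x56
Checksum = 0x56.

56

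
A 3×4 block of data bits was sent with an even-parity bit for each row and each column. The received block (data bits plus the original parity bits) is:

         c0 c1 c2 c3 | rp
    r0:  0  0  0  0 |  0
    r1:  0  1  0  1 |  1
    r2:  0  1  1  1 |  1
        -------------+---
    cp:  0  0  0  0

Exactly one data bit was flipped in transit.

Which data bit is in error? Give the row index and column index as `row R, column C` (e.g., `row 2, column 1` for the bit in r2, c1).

row 1, column 2

Recompute each row's even parity and compare to rp:
  r0: data parity 0, sent rp 0 → ok
  r1: data parity 0, sent rp 1 → mismatch
  r2: data parity 1, sent rp 1 → ok
Recompute each column's even parity and compare to cp:
  c0: data parity 0, sent cp 0 → ok
  c1: data parity 0, sent cp 0 → ok
  c2: data parity 1, sent cp 0 → mismatch
  c3: data parity 0, sent cp 0 → ok
Exactly one row (r1) and one column (c2) fail → the flipped bit is at their intersection.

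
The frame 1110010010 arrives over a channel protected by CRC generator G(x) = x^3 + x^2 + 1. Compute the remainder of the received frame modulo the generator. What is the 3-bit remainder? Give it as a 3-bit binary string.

Modulo-2 division of 1110010010 by 1101:
  pos 0: 1110 XOR 1101 = 0011
  pos 2: 1101 XOR 1101 = 0000
Remainder = 010 (nonzero — an error is detected).

010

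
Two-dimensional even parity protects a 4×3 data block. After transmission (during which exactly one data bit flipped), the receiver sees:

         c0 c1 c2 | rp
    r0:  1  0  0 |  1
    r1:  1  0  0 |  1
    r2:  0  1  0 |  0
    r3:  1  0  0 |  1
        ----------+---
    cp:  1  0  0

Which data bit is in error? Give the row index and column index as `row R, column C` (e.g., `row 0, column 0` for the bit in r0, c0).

row 2, column 1

Recompute each row's even parity and compare to rp:
  r0: data parity 1, sent rp 1 → ok
  r1: data parity 1, sent rp 1 → ok
  r2: data parity 1, sent rp 0 → mismatch
  r3: data parity 1, sent rp 1 → ok
Recompute each column's even parity and compare to cp:
  c0: data parity 1, sent cp 1 → ok
  c1: data parity 1, sent cp 0 → mismatch
  c2: data parity 0, sent cp 0 → ok
Exactly one row (r2) and one column (c1) fail → the flipped bit is at their intersection.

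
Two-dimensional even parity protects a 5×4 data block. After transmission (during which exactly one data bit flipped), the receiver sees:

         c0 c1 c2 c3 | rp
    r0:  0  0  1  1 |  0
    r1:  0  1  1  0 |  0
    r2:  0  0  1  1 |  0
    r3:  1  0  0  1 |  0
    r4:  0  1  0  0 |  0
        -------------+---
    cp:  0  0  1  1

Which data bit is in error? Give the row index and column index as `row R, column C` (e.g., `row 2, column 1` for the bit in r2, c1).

Recompute each row's even parity and compare to rp:
  r0: data parity 0, sent rp 0 → ok
  r1: data parity 0, sent rp 0 → ok
  r2: data parity 0, sent rp 0 → ok
  r3: data parity 0, sent rp 0 → ok
  r4: data parity 1, sent rp 0 → mismatch
Recompute each column's even parity and compare to cp:
  c0: data parity 1, sent cp 0 → mismatch
  c1: data parity 0, sent cp 0 → ok
  c2: data parity 1, sent cp 1 → ok
  c3: data parity 1, sent cp 1 → ok
Exactly one row (r4) and one column (c0) fail → the flipped bit is at their intersection.

row 4, column 0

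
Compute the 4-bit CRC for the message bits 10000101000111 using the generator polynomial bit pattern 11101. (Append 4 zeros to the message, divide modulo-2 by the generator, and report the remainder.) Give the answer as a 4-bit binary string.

Append 4 zeros: 100001010001110000. Divide by 11101 (XOR where the leading bit is 1):
  pos 0: 10000 XOR 11101 = 01101
  pos 1: 11011 XOR 11101 = 00110
  pos 3: 11001 XOR 11101 = 00100
  pos 5: 10000 XOR 11101 = 01101
  pos 6: 11010 XOR 11101 = 00111
  pos 8: 11111 XOR 11101 = 00010
  pos 11: 10100 XOR 11101 = 01001
  pos 12: 10010 XOR 11101 = 01111
  pos 13: 11110 XOR 11101 = 00011
Remainder (last 4 bits) = 0011. This is the CRC / FCS.

0011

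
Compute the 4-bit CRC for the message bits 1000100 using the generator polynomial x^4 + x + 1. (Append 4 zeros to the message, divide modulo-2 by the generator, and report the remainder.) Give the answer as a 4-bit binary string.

1011

Append 4 zeros: 10001000000. Divide by 10011 (XOR where the leading bit is 1):
  pos 0: 10001 XOR 10011 = 00010
  pos 3: 10000 XOR 10011 = 00011
  pos 6: 11000 XOR 10011 = 01011
Remainder (last 4 bits) = 1011. This is the CRC / FCS.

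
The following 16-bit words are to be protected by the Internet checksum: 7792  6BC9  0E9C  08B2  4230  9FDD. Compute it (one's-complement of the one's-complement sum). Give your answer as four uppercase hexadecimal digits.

2348

One's-complement addition (fold any carry out of bit 15 back into bit 0):
  0x7792 + 0x6BC9 = 0x0E35B
  0xE35B + 0x0E9C = 0x0F1F7
  0xF1F7 + 0x08B2 = 0x0FAA9
  0xFAA9 + 0x4230 = 0x13CD9 → wrap carry → 0x3CDA
  0x3CDA + 0x9FDD = 0x0DCB7
One's-complement sum = 0xDCB7.
Checksum = ~0xDCB7 & 0xFFFF = 0x2348.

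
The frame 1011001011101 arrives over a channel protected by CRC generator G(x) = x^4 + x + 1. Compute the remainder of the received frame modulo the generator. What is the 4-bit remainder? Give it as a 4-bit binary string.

Modulo-2 division of 1011001011101 by 10011:
  pos 0: 10110 XOR 10011 = 00101
  pos 2: 10101 XOR 10011 = 00110
  pos 4: 11001 XOR 10011 = 01010
  pos 5: 10101 XOR 10011 = 00110
  pos 7: 11010 XOR 10011 = 01001
  pos 8: 10011 XOR 10011 = 00000
Remainder = 0000 (zero — the frame passes the CRC check).

0000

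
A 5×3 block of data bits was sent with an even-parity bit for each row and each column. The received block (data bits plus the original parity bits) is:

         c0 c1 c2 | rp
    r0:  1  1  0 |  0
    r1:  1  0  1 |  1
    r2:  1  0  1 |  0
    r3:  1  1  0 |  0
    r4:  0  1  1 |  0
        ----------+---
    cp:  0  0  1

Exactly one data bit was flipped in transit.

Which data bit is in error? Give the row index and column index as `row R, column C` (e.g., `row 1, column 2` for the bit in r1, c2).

Recompute each row's even parity and compare to rp:
  r0: data parity 0, sent rp 0 → ok
  r1: data parity 0, sent rp 1 → mismatch
  r2: data parity 0, sent rp 0 → ok
  r3: data parity 0, sent rp 0 → ok
  r4: data parity 0, sent rp 0 → ok
Recompute each column's even parity and compare to cp:
  c0: data parity 0, sent cp 0 → ok
  c1: data parity 1, sent cp 0 → mismatch
  c2: data parity 1, sent cp 1 → ok
Exactly one row (r1) and one column (c1) fail → the flipped bit is at their intersection.

row 1, column 1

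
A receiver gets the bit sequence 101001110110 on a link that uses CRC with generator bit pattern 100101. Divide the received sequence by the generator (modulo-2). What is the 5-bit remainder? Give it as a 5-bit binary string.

Modulo-2 division of 101001110110 by 100101:
  pos 0: 101001 XOR 100101 = 001100
  pos 2: 110011 XOR 100101 = 010110
  pos 3: 101100 XOR 100101 = 001001
  pos 5: 100111 XOR 100101 = 000010
Remainder = 00100 (nonzero — an error is detected).

00100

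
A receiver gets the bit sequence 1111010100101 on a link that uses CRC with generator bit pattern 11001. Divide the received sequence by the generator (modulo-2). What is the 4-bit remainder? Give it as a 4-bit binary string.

1000

Modulo-2 division of 1111010100101 by 11001:
  pos 0: 11110 XOR 11001 = 00111
  pos 2: 11110 XOR 11001 = 00111
  pos 4: 11110 XOR 11001 = 00111
  pos 6: 11101 XOR 11001 = 00100
  pos 8: 10001 XOR 11001 = 01000
Remainder = 1000 (nonzero — an error is detected).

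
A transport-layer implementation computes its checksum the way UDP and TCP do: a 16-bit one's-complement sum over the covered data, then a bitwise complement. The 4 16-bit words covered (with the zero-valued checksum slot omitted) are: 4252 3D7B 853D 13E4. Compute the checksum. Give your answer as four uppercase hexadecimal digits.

One's-complement addition (fold any carry out of bit 15 back into bit 0):
  0x4252 + 0x3D7B = 0x07FCD
  0x7FCD + 0x853D = 0x1050A → wrap carry → 0x050B
  0x050B + 0x13E4 = 0x018EF
One's-complement sum = 0x18EF.
Checksum = ~0x18EF & 0xFFFF = 0xE710.

E710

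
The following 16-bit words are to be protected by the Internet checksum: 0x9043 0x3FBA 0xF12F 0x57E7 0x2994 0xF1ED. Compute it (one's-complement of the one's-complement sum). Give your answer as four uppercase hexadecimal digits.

CB68

One's-complement addition (fold any carry out of bit 15 back into bit 0):
  0x9043 + 0x3FBA = 0x0CFFD
  0xCFFD + 0xF12F = 0x1C12C → wrap carry → 0xC12D
  0xC12D + 0x57E7 = 0x11914 → wrap carry → 0x1915
  0x1915 + 0x2994 = 0x042A9
  0x42A9 + 0xF1ED = 0x13496 → wrap carry → 0x3497
One's-complement sum = 0x3497.
Checksum = ~0x3497 & 0xFFFF = 0xCB68.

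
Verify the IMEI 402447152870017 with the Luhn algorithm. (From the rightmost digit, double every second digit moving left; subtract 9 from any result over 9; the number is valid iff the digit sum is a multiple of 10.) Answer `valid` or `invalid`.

From the right, keep odd positions and double even positions (subtract 9 from any doubled value over 9):
  doubled (positions 2,4,...): 2 0 7 1 5 8 0 → sum 23
  kept (positions 1,3,...): 7 0 7 2 1 4 2 4 → sum 27
Total = 50.
50 mod 10 = 0, so the number is valid.

valid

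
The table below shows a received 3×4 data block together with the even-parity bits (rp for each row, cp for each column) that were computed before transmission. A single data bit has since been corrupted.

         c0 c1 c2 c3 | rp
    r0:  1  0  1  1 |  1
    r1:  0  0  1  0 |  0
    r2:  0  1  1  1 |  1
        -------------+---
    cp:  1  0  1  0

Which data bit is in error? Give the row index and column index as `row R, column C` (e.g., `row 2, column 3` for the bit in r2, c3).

Recompute each row's even parity and compare to rp:
  r0: data parity 1, sent rp 1 → ok
  r1: data parity 1, sent rp 0 → mismatch
  r2: data parity 1, sent rp 1 → ok
Recompute each column's even parity and compare to cp:
  c0: data parity 1, sent cp 1 → ok
  c1: data parity 1, sent cp 0 → mismatch
  c2: data parity 1, sent cp 1 → ok
  c3: data parity 0, sent cp 0 → ok
Exactly one row (r1) and one column (c1) fail → the flipped bit is at their intersection.

row 1, column 1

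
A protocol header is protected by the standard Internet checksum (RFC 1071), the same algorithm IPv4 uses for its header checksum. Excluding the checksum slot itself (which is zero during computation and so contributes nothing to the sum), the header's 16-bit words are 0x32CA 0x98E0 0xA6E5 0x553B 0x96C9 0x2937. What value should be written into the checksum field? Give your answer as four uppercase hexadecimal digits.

7833

One's-complement addition (fold any carry out of bit 15 back into bit 0):
  0x32CA + 0x98E0 = 0x0CBAA
  0xCBAA + 0xA6E5 = 0x1728F → wrap carry → 0x7290
  0x7290 + 0x553B = 0x0C7CB
  0xC7CB + 0x96C9 = 0x15E94 → wrap carry → 0x5E95
  0x5E95 + 0x2937 = 0x087CC
One's-complement sum = 0x87CC.
Checksum = ~0x87CC & 0xFFFF = 0x7833.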